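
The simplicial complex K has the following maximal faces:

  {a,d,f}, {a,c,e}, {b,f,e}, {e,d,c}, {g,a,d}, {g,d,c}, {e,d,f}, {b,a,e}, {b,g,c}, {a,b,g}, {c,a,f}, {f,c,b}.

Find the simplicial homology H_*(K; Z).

H_0 = Z,  H_1 = Z/2,  H_2 = 0.

Take the total order a < b < c < d < e < f < g on the vertex set. Then K (dimension 2) consists of the simplices:

  0-simplices (7): a, b, c, d, e, f, g
  1-simplices (18): ab, ac, ad, ae, af, ag, bc, be, bf, bg, cd, ce, cf, cg, de, df, dg, ef
  2-simplices (12): abe, abg, ace, acf, adf, adg, bcf, bcg, bef, cde, cdg, def

so the chain groups are C_0 ≅ Z^7, C_1 ≅ Z^18, C_2 ≅ Z^12.

Boundary ∂_1: C_1 → C_0 is given by ∂[p,q] = [q] − [p]. For instance
  ∂cf = f − c.
This gives a 7×18 integer matrix of rank 6; reducing to Smith normal form yields diagonal entries (1,1,1,1,1,1).

Boundary ∂_2: C_2 → C_1 acts by ∂[p,q,r] = [q,r] − [p,r] + [p,q]. For instance
  ∂bcf = cf − bf + bc,
  ∂def = ef − df + de.
The resulting 18×12 matrix has rank 12, and its Smith normal form has invariant factors (1,1,1,1,1,1,1,1,1,1,1,2).

Computing H_k = (kernel of ∂_k) / (image of ∂_{k+1}):

  H_0: rank C_0 − rank ∂_1 = 7 − 6 = 1, and the invariant factors of ∂_1 are all 1, so H_0 = Z.
  H_1: rank ker ∂_1 − rank ∂_2 = (18 − 6) − 12 = 0, and ∂_2 has invariant factor 2 > 1, so H_1 = Z/2.
  H_2: rank ker ∂_2 − rank ∂_3 = (12 − 12) − 0 = 0, and there is no ∂_3, so H_2 = 0.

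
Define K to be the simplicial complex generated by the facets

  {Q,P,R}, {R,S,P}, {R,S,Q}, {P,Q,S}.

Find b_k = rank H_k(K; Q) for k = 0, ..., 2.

We work with the vertex ordering P < Q < R < S. The simplices of K, each written with vertices in increasing order, are:

  0-simplices (4): P, Q, R, S
  1-simplices (6): PQ, PR, PS, QR, QS, RS
  2-simplices (4): PQR, PQS, PRS, QRS

Hence C_0 ≅ Z^4, C_1 ≅ Z^6, C_2 ≅ Z^4.

Boundary ∂_1: C_1 → C_0 is given by ∂[p,q] = [q] − [p]. For instance
  ∂QS = S − Q.
As a 4×6 matrix over Z this has rank 3, with invariant factors (1,1,1).

The boundary map ∂_2: C_2 → C_1 sends each 2-simplex [p,q,r] to [q,r] − [p,r] + [p,q]. For instance
  ∂PQS = QS − PS + PQ,
  ∂QRS = RS − QS + QR.
As a 6×4 matrix over Z this has rank 3, with invariant factors (1,1,1).

From H_k ≅ ker(∂_k) / im(∂_{k+1}) we obtain:

  H_0: rank C_0 − rank ∂_1 = 4 − 3 = 1, and the invariant factors of ∂_1 are all 1, so H_0 ≅ Z.
  H_1: rank ker ∂_1 − rank ∂_2 = (6 − 3) − 3 = 0, and the invariant factors of ∂_2 are all 1, so H_1 ≅ 0.
  H_2: rank ker ∂_2 − rank ∂_3 = (4 − 3) − 0 = 1, and there is no ∂_3, so H_2 ≅ Z.

As a check, the Euler characteristic is 4 − 6 + 4 = 2, which agrees with 1 − 0 + 1 = 2.

Hence the Betti numbers are b_0 = 1, b_1 = 0, b_2 = 1.

b_0 = 1, b_1 = 0, b_2 = 1.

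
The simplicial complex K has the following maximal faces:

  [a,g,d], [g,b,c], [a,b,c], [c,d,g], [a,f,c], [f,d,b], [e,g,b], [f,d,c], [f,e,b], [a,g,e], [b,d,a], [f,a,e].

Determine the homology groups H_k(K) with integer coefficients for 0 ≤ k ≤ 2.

H_0 = Z,  H_1 = Z/2Z,  H_2 = 0.

K has 7 vertices, 18 edges, 12 triangles.
rank ∂_0 = 0, rank ∂_1 = 6 ⇒ b_0 = 7 − 0 − 6 = 1; all invariant factors of ∂_1 are 1 so no torsion. So H_0 ≅ Z.
rank ∂_1 = 6, rank ∂_2 = 12 ⇒ b_1 = 18 − 6 − 12 = 0; ∂_2 has invariant factor(s) [2] giving torsion. So H_1 ≅ Z/2Z.
rank ∂_2 = 12, rank ∂_3 = 0 ⇒ b_2 = 12 − 12 − 0 = 0. So H_2 ≅ 0.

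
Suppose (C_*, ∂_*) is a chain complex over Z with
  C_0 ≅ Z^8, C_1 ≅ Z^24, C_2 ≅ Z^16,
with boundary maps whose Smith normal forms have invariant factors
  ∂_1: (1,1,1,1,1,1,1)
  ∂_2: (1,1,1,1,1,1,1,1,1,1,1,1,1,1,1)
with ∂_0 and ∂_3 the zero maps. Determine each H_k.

H_0 = Z,  H_1 = Z^2,  H_2 = Z.

H_0: b_0 = 8 − 0 − 7 = 1; torsion from ∂_1 factors > 1: none. So H_0 = Z.
H_1: b_1 = 24 − 7 − 15 = 2; torsion from ∂_2 factors > 1: none. So H_1 = Z^2.
H_2: b_2 = 16 − 15 − 0 = 1; torsion from ∂_3 factors > 1: none. So H_2 = Z.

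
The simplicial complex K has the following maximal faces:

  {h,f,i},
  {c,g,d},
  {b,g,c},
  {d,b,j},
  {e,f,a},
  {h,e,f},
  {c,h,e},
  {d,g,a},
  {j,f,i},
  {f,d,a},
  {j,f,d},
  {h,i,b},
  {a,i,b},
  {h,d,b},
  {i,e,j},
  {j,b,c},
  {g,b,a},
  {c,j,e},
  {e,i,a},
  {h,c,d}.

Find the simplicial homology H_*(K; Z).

Order the vertices as a < b < c < d < e < f < g < h < i < j. Listing each simplex with vertices in this order, K has dimension 2 with simplices:

  0-simplices (10): a, b, c, d, e, f, g, h, i, j
  1-simplices (30): ab, ad, ae, af, ag, ai, bc, bd, bg, bh, bi, bj, cd, ce, cg, ch, cj, df, dg, dh, dj, ef, eh, ei, ej, fh, fi, fj, hi, ij
  2-simplices (20): abg, abi, adf, adg, aef, aei, bcg, bcj, bdh, bdj, bhi, cdg, cdh, ceh, cej, dfj, efh, eij, fhi, fij

Hence C_0 ≅ Z^10, C_1 ≅ Z^30, C_2 ≅ Z^20.

Boundary ∂_1: C_1 → C_0 is given by ∂[p,q] = [q] − [p]. For instance
  ∂eh = h − e.
As a 10×30 matrix over Z this has rank 9, with invariant factors (1,1,1,1,1,1,1,1,1).

Boundary ∂_2: C_2 → C_1 sends each 2-simplex [p,q,r] to [q,r] − [p,r] + [p,q]. For instance
  ∂aei = ei − ai + ae,
  ∂adf = df − af + ad.
The 30×20 boundary matrix has rank 20 and Smith normal form diag(1,1,1,1,1,1,1,1,1,1,1,1,1,1,1,1,1,1,1,2).

Computing H_k = (kernel of ∂_k) / (image of ∂_{k+1}):

  H_0: rank C_0 − rank ∂_1 = 10 − 9 = 1, and the invariant factors of ∂_1 are all 1, so H_0 ≅ Z.
  H_1: rank ker ∂_1 − rank ∂_2 = (30 − 9) − 20 = 1, and ∂_2 has invariant factor 2 > 1, so H_1 ≅ Z ⊕ Z/2Z.
  H_2: rank ker ∂_2 − rank ∂_3 = (20 − 20) − 0 = 0, and there is no ∂_3, so H_2 ≅ 0.

As a check, the Euler characteristic is 10 − 30 + 20 = 0, which agrees with 1 − 1 + 0 = 0.

H_0 = Z,  H_1 = Z ⊕ Z/2Z,  H_2 = 0.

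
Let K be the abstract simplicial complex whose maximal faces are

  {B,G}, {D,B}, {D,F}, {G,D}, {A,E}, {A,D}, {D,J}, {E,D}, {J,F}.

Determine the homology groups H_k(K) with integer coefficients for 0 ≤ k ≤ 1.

Take the total order A < B < D < E < F < G < J on the vertex set. Then K (dimension 1) consists of the simplices:

  0-simplices (7): A, B, D, E, F, G, J
  1-simplices (9): AD, AE, BD, BG, DE, DF, DG, DJ, FJ

so the chain groups are C_0 ≅ Z^7, C_1 ≅ Z^9.

The boundary map ∂_1: C_1 → C_0 is given by ∂[p,q] = [q] − [p].
The 7×9 boundary matrix has rank 6 and Smith normal form diag(1,1,1,1,1,1).

Computing H_k = (kernel of ∂_k) / (image of ∂_{k+1}):

  H_0: rank C_0 − rank ∂_1 = 7 − 6 = 1, and the invariant factors of ∂_1 are all 1, so H_0 = Z.
  H_1: rank ker ∂_1 − rank ∂_2 = (9 − 6) − 0 = 3, and there is no ∂_2, so H_1 = Z^3.

H_0 ≅ Z,  H_1 ≅ Z^3.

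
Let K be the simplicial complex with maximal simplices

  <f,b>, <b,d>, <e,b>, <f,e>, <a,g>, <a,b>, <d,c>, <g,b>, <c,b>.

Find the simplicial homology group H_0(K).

H_0 ≅ Z.

Order the vertices as a < b < c < d < e < f < g. Listing each simplex with vertices in this order, K has dimension 1 with simplices:

  0-simplices (7): a, b, c, d, e, f, g
  1-simplices (9): ab, ag, bc, bd, be, bf, bg, cd, ef

giving chain groups C_0 ≅ Z^7, C_1 ≅ Z^9.

∂_1: C_1 → C_0 maps an edge to its endpoints' difference, ∂[p,q] = q − p. For instance
  ∂ef = f − e.
The resulting 7×9 matrix has rank 6, and its Smith normal form has invariant factors (1,1,1,1,1,1).

Now H_k = ker ∂_k / im ∂_{k+1}, so:

  H_0: rank C_0 − rank ∂_1 = 7 − 6 = 1, and the invariant factors of ∂_1 are all 1, so H_0 = Z.

(K is a triangulation of a wedge of 3 circles.)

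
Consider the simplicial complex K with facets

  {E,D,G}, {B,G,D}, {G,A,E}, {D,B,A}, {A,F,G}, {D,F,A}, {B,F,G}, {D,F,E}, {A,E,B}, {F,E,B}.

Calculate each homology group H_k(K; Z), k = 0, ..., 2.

H_0 = Z,  H_1 = Z/2,  H_2 = 0.

Fix the vertex order A < B < D < E < F < G and write every simplex with vertices in increasing order. Then dim K = 2 and the simplices of K are:

  0-simplices (6): A, B, D, E, F, G
  1-simplices (15): AB, AD, AE, AF, AG, BD, BE, BF, BG, DE, DF, DG, EF, EG, FG
  2-simplices (10): ABD, ABE, ADF, AEG, AFG, BDG, BEF, BFG, DEF, DEG

giving chain groups C_0 ≅ Z^6, C_1 ≅ Z^15, C_2 ≅ Z^10.

∂_1: C_1 → C_0 sends each edge [p,q] (with p < q) to q − p.
The 6×15 boundary matrix has rank 5 and Smith normal form diag(1,1,1,1,1).

∂_2: C_2 → C_1 sends each 2-simplex [p,q,r] to [q,r] − [p,r] + [p,q]. For instance
  ∂DEG = EG − DG + DE,
  ∂ABD = BD − AD + AB.
As a 15×10 matrix over Z this has rank 10, with invariant factors (1,1,1,1,1,1,1,1,1,2).

Computing H_k = (kernel of ∂_k) / (image of ∂_{k+1}):

  H_0: rank C_0 − rank ∂_1 = 6 − 5 = 1, and the invariant factors of ∂_1 are all 1, so H_0 = Z.
  H_1: rank ker ∂_1 − rank ∂_2 = (15 − 5) − 10 = 0, and ∂_2 has invariant factor 2 > 1, so H_1 = Z/2.
  H_2: rank ker ∂_2 − rank ∂_3 = (10 − 10) − 0 = 0, and there is no ∂_3, so H_2 = 0.

As a check, the Euler characteristic is 6 − 15 + 10 = 1, which agrees with 1 − 0 + 0 = 1.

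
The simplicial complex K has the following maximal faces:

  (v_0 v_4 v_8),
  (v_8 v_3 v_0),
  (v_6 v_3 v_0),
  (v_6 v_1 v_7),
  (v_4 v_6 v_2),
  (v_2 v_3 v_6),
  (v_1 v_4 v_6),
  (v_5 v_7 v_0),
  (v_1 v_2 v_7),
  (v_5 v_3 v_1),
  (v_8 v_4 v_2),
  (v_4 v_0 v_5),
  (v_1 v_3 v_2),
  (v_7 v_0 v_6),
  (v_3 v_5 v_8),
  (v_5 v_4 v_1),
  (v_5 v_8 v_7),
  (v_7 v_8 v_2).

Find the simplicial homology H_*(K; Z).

Fix the vertex order v_0 < v_1 < v_2 < v_3 < v_4 < v_5 < v_6 < v_7 < v_8 and write every simplex with vertices in increasing order. Then dim K = 2 and the simplices of K are:

  0-simplices (9): [v_0], [v_1], [v_2], [v_3], [v_4], [v_5], [v_6], [v_7], [v_8]
  1-simplices (27): (27 of them)
  2-simplices (18): (18 of them)

giving chain groups C_0 ≅ Z^9, C_1 ≅ Z^27, C_2 ≅ Z^18.

The boundary map ∂_1: C_1 → C_0 is given by ∂[p,q] = [q] − [p]. For instance
  ∂[v_0,v_6] = [v_6] − [v_0].
The 9×27 boundary matrix has rank 8 and Smith normal form diag(1,1,1,1,1,1,1,1).

The boundary map ∂_2: C_2 → C_1 sends each 2-simplex [p,q,r] to [q,r] − [p,r] + [p,q]. For instance
  ∂[v_0,v_3,v_6] = [v_3,v_6] − [v_0,v_6] + [v_0,v_3],
  ∂[v_0,v_6,v_7] = [v_6,v_7] − [v_0,v_7] + [v_0,v_6].
The 27×18 boundary matrix has rank 18 and Smith normal form diag(1,1,1,1,1,1,1,1,1,1,1,1,1,1,1,1,1,2).

Now H_k = ker ∂_k / im ∂_{k+1}, so:

  H_0: rank C_0 − rank ∂_1 = 9 − 8 = 1, and the invariant factors of ∂_1 are all 1, so H_0 = Z.
  H_1: rank ker ∂_1 − rank ∂_2 = (27 − 8) − 18 = 1, and ∂_2 has invariant factor 2 > 1, so H_1 = Z ⊕ Z/2.
  H_2: rank ker ∂_2 − rank ∂_3 = (18 − 18) − 0 = 0, and there is no ∂_3, so H_2 = 0.

(K is a triangulation of the Klein bottle.)

H_0 = Z,  H_1 = Z ⊕ Z/2,  H_2 = 0.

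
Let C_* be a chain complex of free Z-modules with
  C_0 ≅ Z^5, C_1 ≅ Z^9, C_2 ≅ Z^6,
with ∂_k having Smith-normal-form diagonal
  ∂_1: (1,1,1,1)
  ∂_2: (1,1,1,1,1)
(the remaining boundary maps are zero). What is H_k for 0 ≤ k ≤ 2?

H_0: b_0 = 5 − 0 − 4 = 1; torsion from ∂_1 factors > 1: none. So H_0 = Z.
H_1: b_1 = 9 − 4 − 5 = 0; torsion from ∂_2 factors > 1: none. So H_1 = 0.
H_2: b_2 = 6 − 5 − 0 = 1; torsion from ∂_3 factors > 1: none. So H_2 = Z.

H_0 = Z,  H_1 = 0,  H_2 = Z.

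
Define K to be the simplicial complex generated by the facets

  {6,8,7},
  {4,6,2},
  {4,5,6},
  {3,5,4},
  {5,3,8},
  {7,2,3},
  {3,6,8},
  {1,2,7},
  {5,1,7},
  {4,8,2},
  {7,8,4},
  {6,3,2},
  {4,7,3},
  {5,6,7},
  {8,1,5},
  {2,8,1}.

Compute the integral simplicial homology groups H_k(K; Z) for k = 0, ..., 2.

H_0 = Z,  H_1 = Z^2,  H_2 = Z.

Fix the vertex order 1 < 2 < 3 < 4 < 5 < 6 < 7 < 8 and write every simplex with vertices in increasing order. Then dim K = 2 and the simplices of K are:

  0-simplices (8): [1], [2], [3], [4], [5], [6], [7], [8]
  1-simplices (24): (24 of them)
  2-simplices (16): [1,2,7], [1,2,8], [1,5,7], [1,5,8], [2,3,6], [2,3,7], [2,4,6], [2,4,8], [3,4,5], [3,4,7], [3,5,8], [3,6,8], [4,5,6], [4,7,8], [5,6,7], [6,7,8]

giving chain groups C_0 ≅ Z^8, C_1 ≅ Z^24, C_2 ≅ Z^16.

∂_1: C_1 → C_0 is given by ∂[p,q] = [q] − [p]. For instance
  ∂[2,8] = [8] − [2].
The 8×24 boundary matrix has rank 7 and Smith normal form diag(1,1,1,1,1,1,1).

∂_2: C_2 → C_1 maps a triangle to the signed sum of its edges. For instance
  ∂[6,7,8] = [7,8] − [6,8] + [6,7],
  ∂[2,4,6] = [4,6] − [2,6] + [2,4].
The resulting 24×16 matrix has rank 15, and its Smith normal form has invariant factors (1,1,1,1,1,1,1,1,1,1,1,1,1,1,1).

Computing H_k = (kernel of ∂_k) / (image of ∂_{k+1}):

  H_0: rank C_0 − rank ∂_1 = 8 − 7 = 1, and the invariant factors of ∂_1 are all 1, so H_0 = Z.
  H_1: rank ker ∂_1 − rank ∂_2 = (24 − 7) − 15 = 2, and the invariant factors of ∂_2 are all 1, so H_1 = Z^2.
  H_2: rank ker ∂_2 − rank ∂_3 = (16 − 15) − 0 = 1, and there is no ∂_3, so H_2 = Z.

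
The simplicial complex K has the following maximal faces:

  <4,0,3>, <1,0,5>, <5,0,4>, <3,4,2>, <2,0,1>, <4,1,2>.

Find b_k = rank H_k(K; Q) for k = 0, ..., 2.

b_0 = 1, b_1 = 1, b_2 = 0.

Fix the vertex order 0 < 1 < 2 < 3 < 4 < 5 and write every simplex with vertices in increasing order. Then dim K = 2 and the simplices of K are:

  0-simplices (6): [0], [1], [2], [3], [4], [5]
  1-simplices (12): [0,1], [0,2], [0,3], [0,4], [0,5], [1,2], [1,4], [1,5], [2,3], [2,4], [3,4], [4,5]
  2-simplices (6): [0,1,2], [0,1,5], [0,3,4], [0,4,5], [1,2,4], [2,3,4]

so the chain groups are C_0 ≅ Z^6, C_1 ≅ Z^12, C_2 ≅ Z^6.

∂_1: C_1 → C_0 is given by ∂[p,q] = [q] − [p]. For instance
  ∂[1,4] = [4] − [1].
The resulting 6×12 matrix has rank 5, and its Smith normal form has invariant factors (1,1,1,1,1).

Boundary ∂_2: C_2 → C_1 sends each 2-simplex [p,q,r] to [q,r] − [p,r] + [p,q]. For instance
  ∂[1,2,4] = [2,4] − [1,4] + [1,2],
  ∂[2,3,4] = [3,4] − [2,4] + [2,3].
As a 12×6 matrix over Z this has rank 6, with invariant factors (1,1,1,1,1,1).

Computing H_k = (kernel of ∂_k) / (image of ∂_{k+1}):

  H_0: rank C_0 − rank ∂_1 = 6 − 5 = 1, and the invariant factors of ∂_1 are all 1, so H_0 ≅ Z.
  H_1: rank ker ∂_1 − rank ∂_2 = (12 − 5) − 6 = 1, and the invariant factors of ∂_2 are all 1, so H_1 ≅ Z.
  H_2: rank ker ∂_2 − rank ∂_3 = (6 − 6) − 0 = 0, and there is no ∂_3, so H_2 ≅ 0.

As a check, the Euler characteristic is 6 − 12 + 6 = 0, which agrees with 1 − 1 + 0 = 0.

Hence the Betti numbers are b_0 = 1, b_1 = 1, b_2 = 0.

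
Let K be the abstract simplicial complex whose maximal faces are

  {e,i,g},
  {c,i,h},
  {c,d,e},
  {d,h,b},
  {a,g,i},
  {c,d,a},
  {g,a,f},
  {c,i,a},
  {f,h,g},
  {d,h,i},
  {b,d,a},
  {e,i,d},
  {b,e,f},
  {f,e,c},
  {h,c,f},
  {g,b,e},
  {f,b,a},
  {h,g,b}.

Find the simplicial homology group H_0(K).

Take the total order a < b < c < d < e < f < g < h < i on the vertex set. Then K (dimension 2) consists of the simplices:

  0-simplices (9): a, b, c, d, e, f, g, h, i
  1-simplices (27): ab, ac, ad, af, ag, ai, bd, be, bf, bg, bh, cd, ce, cf, ch, ci, de, dh, di, ef, eg, ei, fg, fh, gh, gi, hi
  2-simplices (18): abd, abf, acd, aci, afg, agi, bdh, bef, beg, bgh, cde, cef, cfh, chi, dei, dhi, egi, fgh

Hence C_0 ≅ Z^9, C_1 ≅ Z^27, C_2 ≅ Z^18.

Boundary ∂_1: C_1 → C_0 is given by ∂[p,q] = [q] − [p]. For instance
  ∂gi = i − g.
As a 9×27 matrix over Z this has rank 8, with invariant factors (1,1,1,1,1,1,1,1).

Boundary ∂_2: C_2 → C_1 maps a triangle to the signed sum of its edges. For instance
  ∂bdh = dh − bh + bd,
  ∂fgh = gh − fh + fg.
This gives a 27×18 integer matrix of rank 18; reducing to Smith normal form yields diagonal entries (1,1,1,1,1,1,1,1,1,1,1,1,1,1,1,1,1,2).

Now H_k = ker ∂_k / im ∂_{k+1}, so:

  H_0: rank C_0 − rank ∂_1 = 9 − 8 = 1, and the invariant factors of ∂_1 are all 1, so H_0 = Z.

H_0 = Z.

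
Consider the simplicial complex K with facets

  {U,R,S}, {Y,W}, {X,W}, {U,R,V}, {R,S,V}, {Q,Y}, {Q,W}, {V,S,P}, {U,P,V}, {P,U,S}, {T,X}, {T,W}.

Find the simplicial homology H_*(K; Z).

K has 10 vertices, 15 edges, 6 triangles.
rank ∂_0 = 0, rank ∂_1 = 8 ⇒ b_0 = 10 − 0 − 8 = 2; all invariant factors of ∂_1 are 1 so no torsion. So H_0 = Z^2.
rank ∂_1 = 8, rank ∂_2 = 5 ⇒ b_1 = 15 − 8 − 5 = 2; all invariant factors of ∂_2 are 1 so no torsion. So H_1 = Z^2.
rank ∂_2 = 5, rank ∂_3 = 0 ⇒ b_2 = 6 − 5 − 0 = 1. So H_2 = Z.

H_0 = Z^2,  H_1 = Z^2,  H_2 = Z.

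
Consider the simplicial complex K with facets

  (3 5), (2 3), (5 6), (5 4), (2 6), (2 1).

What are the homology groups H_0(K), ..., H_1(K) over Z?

K has 6 vertices, 6 edges.
rank ∂_0 = 0, rank ∂_1 = 5 ⇒ b_0 = 6 − 0 − 5 = 1; all invariant factors of ∂_1 are 1 so no torsion. So H_0 ≅ Z.
rank ∂_1 = 5, rank ∂_2 = 0 ⇒ b_1 = 6 − 5 − 0 = 1. So H_1 ≅ Z.

H_0 = Z,  H_1 = Z.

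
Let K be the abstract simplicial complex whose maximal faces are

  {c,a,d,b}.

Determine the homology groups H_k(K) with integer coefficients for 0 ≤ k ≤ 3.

H_0 = Z,  H_1 = 0,  H_2 = 0,  H_3 = 0.

Fix the vertex order a < b < c < d and write every simplex with vertices in increasing order. Then dim K = 3 and the simplices of K are:

  0-simplices (4): a, b, c, d
  1-simplices (6): ab, ac, ad, bc, bd, cd
  2-simplices (4): abc, abd, acd, bcd
  3-simplices (1): abcd

Hence C_0 ≅ Z^4, C_1 ≅ Z^6, C_2 ≅ Z^4, C_3 ≅ Z^1.

The boundary map ∂_1: C_1 → C_0 is given by ∂[p,q] = [q] − [p]. For instance
  ∂bd = d − b.
The resulting 4×6 matrix has rank 3, and its Smith normal form has invariant factors (1,1,1).

The boundary map ∂_2: C_2 → C_1 maps a triangle to the signed sum of its edges. For instance
  ∂abd = bd − ad + ab,
  ∂abc = bc − ac + ab.
As a 6×4 matrix over Z this has rank 3, with invariant factors (1,1,1).

∂_3: C_3 → C_2 sends each 3-simplex σ to the alternating sum Σ_i (−1)^i (σ with its i-th vertex removed). For instance
  ∂abcd = bcd − acd + abd − abc.
The resulting 4×1 matrix has rank 1, and its Smith normal form has invariant factors (1).

Now H_k = ker ∂_k / im ∂_{k+1}, so:

  H_0: rank C_0 − rank ∂_1 = 4 − 3 = 1, and the invariant factors of ∂_1 are all 1, so H_0 ≅ Z.
  H_1: rank ker ∂_1 − rank ∂_2 = (6 − 3) − 3 = 0, and the invariant factors of ∂_2 are all 1, so H_1 ≅ 0.
  H_2: rank ker ∂_2 − rank ∂_3 = (4 − 3) − 1 = 0, and the invariant factors of ∂_3 are all 1, so H_2 ≅ 0.
  H_3: rank ker ∂_3 − rank ∂_4 = (1 − 1) − 0 = 0, and there is no ∂_4, so H_3 ≅ 0.

As a check, the Euler characteristic is 4 − 6 + 4 − 1 = 1, which agrees with 1 − 0 + 0 − 0 = 1.
(K is a triangulation of the 3-simplex.)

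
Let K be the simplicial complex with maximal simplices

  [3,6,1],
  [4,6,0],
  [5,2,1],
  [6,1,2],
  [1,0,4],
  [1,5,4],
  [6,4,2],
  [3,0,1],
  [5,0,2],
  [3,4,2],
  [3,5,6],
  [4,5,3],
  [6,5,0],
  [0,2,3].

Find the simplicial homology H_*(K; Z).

H_0 = Z,  H_1 = Z^2,  H_2 = Z.

Order the vertices as 0 < 1 < 2 < 3 < 4 < 5 < 6. Listing each simplex with vertices in this order, K has dimension 2 with simplices:

  0-simplices (7): [0], [1], [2], [3], [4], [5], [6]
  1-simplices (21): [0,1], [0,2], [0,3], [0,4], [0,5], [0,6], [1,2], [1,3], [1,4], [1,5], [1,6], [2,3], [2,4], [2,5], [2,6], [3,4], [3,5], [3,6], [4,5], [4,6], [5,6]
  2-simplices (14): [0,1,3], [0,1,4], [0,2,3], [0,2,5], [0,4,6], [0,5,6], [1,2,5], [1,2,6], [1,3,6], [1,4,5], [2,3,4], [2,4,6], [3,4,5], [3,5,6]

so the chain groups are C_0 ≅ Z^7, C_1 ≅ Z^21, C_2 ≅ Z^14.

∂_1: C_1 → C_0 is given by ∂[p,q] = [q] − [p]. For instance
  ∂[1,6] = [6] − [1].
The 7×21 boundary matrix has rank 6 and Smith normal form diag(1,1,1,1,1,1).

Boundary ∂_2: C_2 → C_1 maps a triangle to the signed sum of its edges. For instance
  ∂[0,2,3] = [2,3] − [0,3] + [0,2],
  ∂[1,4,5] = [4,5] − [1,5] + [1,4].
The resulting 21×14 matrix has rank 13, and its Smith normal form has invariant factors (1,1,1,1,1,1,1,1,1,1,1,1,1).

Now H_k = ker ∂_k / im ∂_{k+1}, so:

  H_0: rank C_0 − rank ∂_1 = 7 − 6 = 1, and the invariant factors of ∂_1 are all 1, so H_0 = Z.
  H_1: rank ker ∂_1 − rank ∂_2 = (21 − 6) − 13 = 2, and the invariant factors of ∂_2 are all 1, so H_1 = Z^2.
  H_2: rank ker ∂_2 − rank ∂_3 = (14 − 13) − 0 = 1, and there is no ∂_3, so H_2 = Z.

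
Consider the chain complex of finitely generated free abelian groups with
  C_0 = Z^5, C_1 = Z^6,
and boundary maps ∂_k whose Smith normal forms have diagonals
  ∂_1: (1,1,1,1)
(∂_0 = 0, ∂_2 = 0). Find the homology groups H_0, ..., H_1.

H_0: b_0 = 5 − 0 − 4 = 1; torsion from ∂_1 factors > 1: none. So H_0 ≅ Z.
H_1: b_1 = 6 − 4 − 0 = 2; torsion from ∂_2 factors > 1: none. So H_1 ≅ Z^2.

H_0 ≅ Z,  H_1 ≅ Z^2.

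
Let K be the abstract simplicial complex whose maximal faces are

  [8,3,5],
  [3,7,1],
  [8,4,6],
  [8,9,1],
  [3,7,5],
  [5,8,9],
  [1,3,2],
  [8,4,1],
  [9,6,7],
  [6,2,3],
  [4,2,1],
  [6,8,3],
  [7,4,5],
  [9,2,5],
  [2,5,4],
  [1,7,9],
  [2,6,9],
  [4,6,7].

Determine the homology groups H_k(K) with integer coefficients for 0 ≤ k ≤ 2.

K has 9 vertices, 27 edges, 18 triangles.
rank ∂_0 = 0, rank ∂_1 = 8 ⇒ b_0 = 9 − 0 − 8 = 1; all invariant factors of ∂_1 are 1 so no torsion. So H_0 ≅ Z.
rank ∂_1 = 8, rank ∂_2 = 17 ⇒ b_1 = 27 − 8 − 17 = 2; all invariant factors of ∂_2 are 1 so no torsion. So H_1 ≅ Z^2.
rank ∂_2 = 17, rank ∂_3 = 0 ⇒ b_2 = 18 − 17 − 0 = 1. So H_2 ≅ Z.

H_0 ≅ Z,  H_1 ≅ Z^2,  H_2 ≅ Z.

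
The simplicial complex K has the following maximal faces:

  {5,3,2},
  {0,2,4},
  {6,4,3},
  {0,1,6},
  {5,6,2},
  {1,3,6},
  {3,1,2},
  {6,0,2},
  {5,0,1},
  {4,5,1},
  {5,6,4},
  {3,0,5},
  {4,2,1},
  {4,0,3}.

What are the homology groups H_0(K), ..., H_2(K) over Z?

H_0 ≅ Z,  H_1 ≅ Z^2,  H_2 ≅ Z.

Take the total order 0 < 1 < 2 < 3 < 4 < 5 < 6 on the vertex set. Then K (dimension 2) consists of the simplices:

  0-simplices (7): [0], [1], [2], [3], [4], [5], [6]
  1-simplices (21): [0,1], [0,2], [0,3], [0,4], [0,5], [0,6], [1,2], [1,3], [1,4], [1,5], [1,6], [2,3], [2,4], [2,5], [2,6], [3,4], [3,5], [3,6], [4,5], [4,6], [5,6]
  2-simplices (14): [0,1,5], [0,1,6], [0,2,4], [0,2,6], [0,3,4], [0,3,5], [1,2,3], [1,2,4], [1,3,6], [1,4,5], [2,3,5], [2,5,6], [3,4,6], [4,5,6]

giving chain groups C_0 ≅ Z^7, C_1 ≅ Z^21, C_2 ≅ Z^14.

∂_1: C_1 → C_0 is given by ∂[p,q] = [q] − [p].
The resulting 7×21 matrix has rank 6, and its Smith normal form has invariant factors (1,1,1,1,1,1).

Boundary ∂_2: C_2 → C_1 sends each 2-simplex [p,q,r] to [q,r] − [p,r] + [p,q]. For instance
  ∂[1,2,3] = [2,3] − [1,3] + [1,2],
  ∂[0,3,4] = [3,4] − [0,4] + [0,3].
The resulting 21×14 matrix has rank 13, and its Smith normal form has invariant factors (1,1,1,1,1,1,1,1,1,1,1,1,1).

Reading off H_k = ker ∂_k / im ∂_{k+1}:

  H_0: rank C_0 − rank ∂_1 = 7 − 6 = 1, and the invariant factors of ∂_1 are all 1, so H_0 ≅ Z.
  H_1: rank ker ∂_1 − rank ∂_2 = (21 − 6) − 13 = 2, and the invariant factors of ∂_2 are all 1, so H_1 ≅ Z^2.
  H_2: rank ker ∂_2 − rank ∂_3 = (14 − 13) − 0 = 1, and there is no ∂_3, so H_2 ≅ Z.

(K is a triangulation of the torus T^2.)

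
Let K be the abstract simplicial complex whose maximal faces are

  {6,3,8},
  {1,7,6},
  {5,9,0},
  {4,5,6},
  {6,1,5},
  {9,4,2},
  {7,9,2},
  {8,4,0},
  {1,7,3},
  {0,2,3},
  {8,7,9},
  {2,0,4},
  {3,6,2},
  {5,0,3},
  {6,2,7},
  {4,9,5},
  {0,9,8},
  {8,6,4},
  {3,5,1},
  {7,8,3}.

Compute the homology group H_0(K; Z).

We work with the vertex ordering 0 < 1 < 2 < 3 < 4 < 5 < 6 < 7 < 8 < 9. The simplices of K, each written with vertices in increasing order, are:

  0-simplices (10): [0], [1], [2], [3], [4], [5], [6], [7], [8], [9]
  1-simplices (30): (30 of them)
  2-simplices (20): (20 of them)

giving chain groups C_0 ≅ Z^10, C_1 ≅ Z^30, C_2 ≅ Z^20.

∂_1: C_1 → C_0 is given by ∂[p,q] = [q] − [p]. For instance
  ∂[5,9] = [9] − [5].
The 10×30 boundary matrix has rank 9 and Smith normal form diag(1,1,1,1,1,1,1,1,1).

∂_2: C_2 → C_1 acts by ∂[p,q,r] = [q,r] − [p,r] + [p,q]. For instance
  ∂[2,7,9] = [7,9] − [2,9] + [2,7],
  ∂[1,3,7] = [3,7] − [1,7] + [1,3].
This gives a 30×20 integer matrix of rank 20; reducing to Smith normal form yields diagonal entries (1,1,1,1,1,1,1,1,1,1,1,1,1,1,1,1,1,1,1,2).

Reading off H_k = ker ∂_k / im ∂_{k+1}:

  H_0: rank C_0 − rank ∂_1 = 10 − 9 = 1, and the invariant factors of ∂_1 are all 1, so H_0 ≅ Z.

H_0 ≅ Z.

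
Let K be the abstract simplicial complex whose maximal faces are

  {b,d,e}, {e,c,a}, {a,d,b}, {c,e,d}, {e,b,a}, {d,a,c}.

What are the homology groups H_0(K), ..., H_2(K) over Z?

H_0 = Z,  H_1 = 0,  H_2 = Z.

Take the total order a < b < c < d < e on the vertex set. Then K (dimension 2) consists of the simplices:

  0-simplices (5): a, b, c, d, e
  1-simplices (9): ab, ac, ad, ae, bd, be, cd, ce, de
  2-simplices (6): abd, abe, acd, ace, bde, cde

Hence C_0 ≅ Z^5, C_1 ≅ Z^9, C_2 ≅ Z^6.

∂_1: C_1 → C_0 sends each edge [p,q] (with p < q) to q − p.
The 5×9 boundary matrix has rank 4 and Smith normal form diag(1,1,1,1).

Boundary ∂_2: C_2 → C_1 maps a triangle to the signed sum of its edges. For instance
  ∂acd = cd − ad + ac,
  ∂abe = be − ae + ab.
This gives a 9×6 integer matrix of rank 5; reducing to Smith normal form yields diagonal entries (1,1,1,1,1).

Now H_k = ker ∂_k / im ∂_{k+1}, so:

  H_0: rank C_0 − rank ∂_1 = 5 − 4 = 1, and the invariant factors of ∂_1 are all 1, so H_0 = Z.
  H_1: rank ker ∂_1 − rank ∂_2 = (9 − 4) − 5 = 0, and the invariant factors of ∂_2 are all 1, so H_1 = 0.
  H_2: rank ker ∂_2 − rank ∂_3 = (6 − 5) − 0 = 1, and there is no ∂_3, so H_2 = Z.

(K is a triangulation of the 2-sphere S^2.)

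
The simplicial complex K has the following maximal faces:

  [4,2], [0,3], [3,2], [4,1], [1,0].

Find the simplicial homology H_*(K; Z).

H_0 ≅ Z,  H_1 ≅ Z.

Order the vertices as 0 < 1 < 2 < 3 < 4. Listing each simplex with vertices in this order, K has dimension 1 with simplices:

  0-simplices (5): [0], [1], [2], [3], [4]
  1-simplices (5): [0,1], [0,3], [1,4], [2,3], [2,4]

Hence C_0 ≅ Z^5, C_1 ≅ Z^5.

The boundary map ∂_1: C_1 → C_0 maps an edge to its endpoints' difference, ∂[p,q] = q − p.
The 5×5 boundary matrix has rank 4 and Smith normal form diag(1,1,1,1).

From H_k ≅ ker(∂_k) / im(∂_{k+1}) we obtain:

  H_0: rank C_0 − rank ∂_1 = 5 − 4 = 1, and the invariant factors of ∂_1 are all 1, so H_0 = Z.
  H_1: rank ker ∂_1 − rank ∂_2 = (5 − 4) − 0 = 1, and there is no ∂_2, so H_1 = Z.

(K is a triangulation of the circle S^1.)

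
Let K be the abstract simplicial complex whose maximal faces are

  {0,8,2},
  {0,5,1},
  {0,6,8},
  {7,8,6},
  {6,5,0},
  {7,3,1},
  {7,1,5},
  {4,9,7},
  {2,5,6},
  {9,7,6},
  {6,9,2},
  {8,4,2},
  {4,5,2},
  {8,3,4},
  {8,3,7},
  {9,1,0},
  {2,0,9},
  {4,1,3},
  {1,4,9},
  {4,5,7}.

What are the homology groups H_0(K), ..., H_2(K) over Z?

Fix the vertex order 0 < 1 < 2 < 3 < 4 < 5 < 6 < 7 < 8 < 9 and write every simplex with vertices in increasing order. Then dim K = 2 and the simplices of K are:

  0-simplices (10): [0], [1], [2], [3], [4], [5], [6], [7], [8], [9]
  1-simplices (30): (30 of them)
  2-simplices (20): (20 of them)

giving chain groups C_0 ≅ Z^10, C_1 ≅ Z^30, C_2 ≅ Z^20.

∂_1: C_1 → C_0 sends each edge [p,q] (with p < q) to q − p. For instance
  ∂[4,5] = [5] − [4].
The resulting 10×30 matrix has rank 9, and its Smith normal form has invariant factors (1,1,1,1,1,1,1,1,1).

Boundary ∂_2: C_2 → C_1 maps a triangle to the signed sum of its edges. For instance
  ∂[2,4,8] = [4,8] − [2,8] + [2,4],
  ∂[0,2,8] = [2,8] − [0,8] + [0,2].
The 30×20 boundary matrix has rank 20 and Smith normal form diag(1,1,1,1,1,1,1,1,1,1,1,1,1,1,1,1,1,1,1,2).

Reading off H_k = ker ∂_k / im ∂_{k+1}:

  H_0: rank C_0 − rank ∂_1 = 10 − 9 = 1, and the invariant factors of ∂_1 are all 1, so H_0 = Z.
  H_1: rank ker ∂_1 − rank ∂_2 = (30 − 9) − 20 = 1, and ∂_2 has invariant factor 2 > 1, so H_1 = Z × Z/2.
  H_2: rank ker ∂_2 − rank ∂_3 = (20 − 20) − 0 = 0, and there is no ∂_3, so H_2 = 0.

As a check, the Euler characteristic is 10 − 30 + 20 = 0, which agrees with 1 − 1 + 0 = 0.
(K is a triangulation of the Klein bottle.)

H_0 ≅ Z,  H_1 ≅ Z × Z/2,  H_2 = 0.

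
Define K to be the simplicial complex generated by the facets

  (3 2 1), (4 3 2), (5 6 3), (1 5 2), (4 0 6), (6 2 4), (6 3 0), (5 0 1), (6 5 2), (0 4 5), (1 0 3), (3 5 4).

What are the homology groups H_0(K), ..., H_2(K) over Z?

Fix the vertex order 0 < 1 < 2 < 3 < 4 < 5 < 6 and write every simplex with vertices in increasing order. Then dim K = 2 and the simplices of K are:

  0-simplices (7): [0], [1], [2], [3], [4], [5], [6]
  1-simplices (18): [0,1], [0,3], [0,4], [0,5], [0,6], [1,2], [1,3], [1,5], [2,3], [2,4], [2,5], [2,6], [3,4], [3,5], [3,6], [4,5], [4,6], [5,6]
  2-simplices (12): [0,1,3], [0,1,5], [0,3,6], [0,4,5], [0,4,6], [1,2,3], [1,2,5], [2,3,4], [2,4,6], [2,5,6], [3,4,5], [3,5,6]

Hence C_0 ≅ Z^7, C_1 ≅ Z^18, C_2 ≅ Z^12.

Boundary ∂_1: C_1 → C_0 sends each edge [p,q] (with p < q) to q − p.
The 7×18 boundary matrix has rank 6 and Smith normal form diag(1,1,1,1,1,1).

Boundary ∂_2: C_2 → C_1 acts by ∂[p,q,r] = [q,r] − [p,r] + [p,q]. For instance
  ∂[1,2,3] = [2,3] − [1,3] + [1,2],
  ∂[0,3,6] = [3,6] − [0,6] + [0,3].
This gives a 18×12 integer matrix of rank 12; reducing to Smith normal form yields diagonal entries (1,1,1,1,1,1,1,1,1,1,1,2).

Computing H_k = (kernel of ∂_k) / (image of ∂_{k+1}):

  H_0: rank C_0 − rank ∂_1 = 7 − 6 = 1, and the invariant factors of ∂_1 are all 1, so H_0 = Z.
  H_1: rank ker ∂_1 − rank ∂_2 = (18 − 6) − 12 = 0, and ∂_2 has invariant factor 2 > 1, so H_1 = Z/2.
  H_2: rank ker ∂_2 − rank ∂_3 = (12 − 12) − 0 = 0, and there is no ∂_3, so H_2 = 0.

(K is a triangulation of the real projective plane RP^2.)

H_0 = Z,  H_1 = Z/2,  H_2 = 0.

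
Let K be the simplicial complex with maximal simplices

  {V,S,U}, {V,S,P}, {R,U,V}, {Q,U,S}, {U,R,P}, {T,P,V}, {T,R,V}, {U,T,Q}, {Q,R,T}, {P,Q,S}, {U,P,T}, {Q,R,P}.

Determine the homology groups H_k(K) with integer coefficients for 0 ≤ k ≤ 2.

H_0 = Z,  H_1 = Z_2,  H_2 = 0.

Order the vertices as P < Q < R < S < T < U < V. Listing each simplex with vertices in this order, K has dimension 2 with simplices:

  0-simplices (7): P, Q, R, S, T, U, V
  1-simplices (18): PQ, PR, PS, PT, PU, PV, QR, QS, QT, QU, RT, RU, RV, SU, SV, TU, TV, UV
  2-simplices (12): PQR, PQS, PRU, PSV, PTU, PTV, QRT, QSU, QTU, RTV, RUV, SUV

Hence C_0 ≅ Z^7, C_1 ≅ Z^18, C_2 ≅ Z^12.

Boundary ∂_1: C_1 → C_0 maps an edge to its endpoints' difference, ∂[p,q] = q − p. For instance
  ∂PR = R − P.
This gives a 7×18 integer matrix of rank 6; reducing to Smith normal form yields diagonal entries (1,1,1,1,1,1).

The boundary map ∂_2: C_2 → C_1 maps a triangle to the signed sum of its edges. For instance
  ∂PRU = RU − PU + PR,
  ∂QRT = RT − QT + QR.
The 18×12 boundary matrix has rank 12 and Smith normal form diag(1,1,1,1,1,1,1,1,1,1,1,2).

From H_k ≅ ker(∂_k) / im(∂_{k+1}) we obtain:

  H_0: rank C_0 − rank ∂_1 = 7 − 6 = 1, and the invariant factors of ∂_1 are all 1, so H_0 ≅ Z.
  H_1: rank ker ∂_1 − rank ∂_2 = (18 − 6) − 12 = 0, and ∂_2 has invariant factor 2 > 1, so H_1 ≅ Z_2.
  H_2: rank ker ∂_2 − rank ∂_3 = (12 − 12) − 0 = 0, and there is no ∂_3, so H_2 ≅ 0.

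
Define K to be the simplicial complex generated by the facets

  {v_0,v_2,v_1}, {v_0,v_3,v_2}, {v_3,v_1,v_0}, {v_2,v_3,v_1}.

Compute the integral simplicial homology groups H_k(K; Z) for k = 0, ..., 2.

H_0 ≅ Z,  H_1 = 0,  H_2 ≅ Z.

K has 4 vertices, 6 edges, 4 triangles.
rank ∂_0 = 0, rank ∂_1 = 3 ⇒ b_0 = 4 − 0 − 3 = 1; all invariant factors of ∂_1 are 1 so no torsion. So H_0 = Z.
rank ∂_1 = 3, rank ∂_2 = 3 ⇒ b_1 = 6 − 3 − 3 = 0; all invariant factors of ∂_2 are 1 so no torsion. So H_1 = 0.
rank ∂_2 = 3, rank ∂_3 = 0 ⇒ b_2 = 4 − 3 − 0 = 1. So H_2 = Z.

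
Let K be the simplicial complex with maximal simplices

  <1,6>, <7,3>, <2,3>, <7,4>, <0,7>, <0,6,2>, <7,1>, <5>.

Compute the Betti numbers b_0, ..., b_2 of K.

b_0 = 2, b_1 = 2, b_2 = 0.

Take the total order 0 < 1 < 2 < 3 < 4 < 5 < 6 < 7 on the vertex set. Then K (dimension 2) consists of the simplices:

  0-simplices (8): [0], [1], [2], [3], [4], [5], [6], [7]
  1-simplices (9): [0,2], [0,6], [0,7], [1,6], [1,7], [2,3], [2,6], [3,7], [4,7]
  2-simplices (1): [0,2,6]

Hence C_0 ≅ Z^8, C_1 ≅ Z^9, C_2 ≅ Z^1.

Boundary ∂_1: C_1 → C_0 sends each edge [p,q] (with p < q) to q − p. For instance
  ∂[4,7] = [7] − [4].
The resulting 8×9 matrix has rank 6, and its Smith normal form has invariant factors (1,1,1,1,1,1).

∂_2: C_2 → C_1 sends each 2-simplex [p,q,r] to [q,r] − [p,r] + [p,q]. For instance
  ∂[0,2,6] = [2,6] − [0,6] + [0,2].
As a 9×1 matrix over Z this has rank 1, with invariant factors (1).

From H_k ≅ ker(∂_k) / im(∂_{k+1}) we obtain:

  H_0: rank C_0 − rank ∂_1 = 8 − 6 = 2, and the invariant factors of ∂_1 are all 1, so H_0 = Z^2.
  H_1: rank ker ∂_1 − rank ∂_2 = (9 − 6) − 1 = 2, and the invariant factors of ∂_2 are all 1, so H_1 = Z^2.
  H_2: rank ker ∂_2 − rank ∂_3 = (1 − 1) − 0 = 0, and there is no ∂_3, so H_2 = 0.

Hence the Betti numbers are b_0 = 2, b_1 = 2, b_2 = 0.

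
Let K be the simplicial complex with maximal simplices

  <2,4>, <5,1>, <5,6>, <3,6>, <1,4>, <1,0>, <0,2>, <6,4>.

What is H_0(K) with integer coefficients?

K has 7 vertices, 8 edges.
rank ∂_0 = 0, rank ∂_1 = 6 ⇒ b_0 = 7 − 0 − 6 = 1; all invariant factors of ∂_1 are 1 so no torsion. So H_0 = Z.

H_0 ≅ Z.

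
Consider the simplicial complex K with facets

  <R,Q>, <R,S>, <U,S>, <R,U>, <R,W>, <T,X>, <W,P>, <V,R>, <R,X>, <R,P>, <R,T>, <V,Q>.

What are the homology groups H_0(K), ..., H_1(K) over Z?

H_0 = Z,  H_1 = Z^4.

We work with the vertex ordering P < Q < R < S < T < U < V < W < X. The simplices of K, each written with vertices in increasing order, are:

  0-simplices (9): P, Q, R, S, T, U, V, W, X
  1-simplices (12): PR, PW, QR, QV, RS, RT, RU, RV, RW, RX, SU, TX

so the chain groups are C_0 ≅ Z^9, C_1 ≅ Z^12.

The boundary map ∂_1: C_1 → C_0 is given by ∂[p,q] = [q] − [p].
This gives a 9×12 integer matrix of rank 8; reducing to Smith normal form yields diagonal entries (1,1,1,1,1,1,1,1).

Computing H_k = (kernel of ∂_k) / (image of ∂_{k+1}):

  H_0: rank C_0 − rank ∂_1 = 9 − 8 = 1, and the invariant factors of ∂_1 are all 1, so H_0 ≅ Z.
  H_1: rank ker ∂_1 − rank ∂_2 = (12 − 8) − 0 = 4, and there is no ∂_2, so H_1 ≅ Z^4.

(K is a triangulation of a wedge of 4 circles.)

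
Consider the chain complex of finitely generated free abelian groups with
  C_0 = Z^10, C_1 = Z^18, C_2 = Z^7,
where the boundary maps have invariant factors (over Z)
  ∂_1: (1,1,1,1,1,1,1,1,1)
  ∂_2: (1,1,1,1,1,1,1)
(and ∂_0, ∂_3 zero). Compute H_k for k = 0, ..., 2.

H_0 ≅ Z,  H_1 ≅ Z^2,  H_2 = 0.

H_0: b_0 = 10 − 0 − 9 = 1; torsion from ∂_1 factors > 1: none. So H_0 ≅ Z.
H_1: b_1 = 18 − 9 − 7 = 2; torsion from ∂_2 factors > 1: none. So H_1 ≅ Z^2.
H_2: b_2 = 7 − 7 − 0 = 0; torsion from ∂_3 factors > 1: none. So H_2 ≅ 0.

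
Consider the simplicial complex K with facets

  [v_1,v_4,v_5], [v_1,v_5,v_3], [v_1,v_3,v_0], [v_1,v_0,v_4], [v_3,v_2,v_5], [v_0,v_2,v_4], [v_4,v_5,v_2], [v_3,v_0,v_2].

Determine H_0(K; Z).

Take the total order v_0 < v_1 < v_2 < v_3 < v_4 < v_5 on the vertex set. Then K (dimension 2) consists of the simplices:

  0-simplices (6): [v_0], [v_1], [v_2], [v_3], [v_4], [v_5]
  1-simplices (12): [v_0,v_1], [v_0,v_2], [v_0,v_3], [v_0,v_4], [v_1,v_3], [v_1,v_4], [v_1,v_5], [v_2,v_3], [v_2,v_4], [v_2,v_5], [v_3,v_5], [v_4,v_5]
  2-simplices (8): [v_0,v_1,v_3], [v_0,v_1,v_4], [v_0,v_2,v_3], [v_0,v_2,v_4], [v_1,v_3,v_5], [v_1,v_4,v_5], [v_2,v_3,v_5], [v_2,v_4,v_5]

Hence C_0 ≅ Z^6, C_1 ≅ Z^12, C_2 ≅ Z^8.

∂_1: C_1 → C_0 sends each edge [p,q] (with p < q) to q − p.
The resulting 6×12 matrix has rank 5, and its Smith normal form has invariant factors (1,1,1,1,1).

The boundary map ∂_2: C_2 → C_1 sends each 2-simplex [p,q,r] to [q,r] − [p,r] + [p,q]. For instance
  ∂[v_2,v_3,v_5] = [v_3,v_5] − [v_2,v_5] + [v_2,v_3],
  ∂[v_0,v_2,v_3] = [v_2,v_3] − [v_0,v_3] + [v_0,v_2].
The resulting 12×8 matrix has rank 7, and its Smith normal form has invariant factors (1,1,1,1,1,1,1).

Reading off H_k = ker ∂_k / im ∂_{k+1}:

  H_0: rank C_0 − rank ∂_1 = 6 − 5 = 1, and the invariant factors of ∂_1 are all 1, so H_0 = Z.

H_0 = Z.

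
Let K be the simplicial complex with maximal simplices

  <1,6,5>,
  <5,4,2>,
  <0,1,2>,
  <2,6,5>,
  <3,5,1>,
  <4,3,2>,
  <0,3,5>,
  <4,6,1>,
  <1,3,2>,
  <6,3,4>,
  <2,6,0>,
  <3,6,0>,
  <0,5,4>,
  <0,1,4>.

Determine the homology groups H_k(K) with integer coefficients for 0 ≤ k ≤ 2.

H_0 ≅ Z,  H_1 ≅ Z^2,  H_2 ≅ Z.

Take the total order 0 < 1 < 2 < 3 < 4 < 5 < 6 on the vertex set. Then K (dimension 2) consists of the simplices:

  0-simplices (7): [0], [1], [2], [3], [4], [5], [6]
  1-simplices (21): [0,1], [0,2], [0,3], [0,4], [0,5], [0,6], [1,2], [1,3], [1,4], [1,5], [1,6], [2,3], [2,4], [2,5], [2,6], [3,4], [3,5], [3,6], [4,5], [4,6], [5,6]
  2-simplices (14): [0,1,2], [0,1,4], [0,2,6], [0,3,5], [0,3,6], [0,4,5], [1,2,3], [1,3,5], [1,4,6], [1,5,6], [2,3,4], [2,4,5], [2,5,6], [3,4,6]

Hence C_0 ≅ Z^7, C_1 ≅ Z^21, C_2 ≅ Z^14.

Boundary ∂_1: C_1 → C_0 is given by ∂[p,q] = [q] − [p]. For instance
  ∂[0,6] = [6] − [0].
The resulting 7×21 matrix has rank 6, and its Smith normal form has invariant factors (1,1,1,1,1,1).

Boundary ∂_2: C_2 → C_1 sends each 2-simplex [p,q,r] to [q,r] − [p,r] + [p,q]. For instance
  ∂[1,5,6] = [5,6] − [1,6] + [1,5],
  ∂[2,4,5] = [4,5] − [2,5] + [2,4].
This gives a 21×14 integer matrix of rank 13; reducing to Smith normal form yields diagonal entries (1,1,1,1,1,1,1,1,1,1,1,1,1).

Computing H_k = (kernel of ∂_k) / (image of ∂_{k+1}):

  H_0: rank C_0 − rank ∂_1 = 7 − 6 = 1, and the invariant factors of ∂_1 are all 1, so H_0 ≅ Z.
  H_1: rank ker ∂_1 − rank ∂_2 = (21 − 6) − 13 = 2, and the invariant factors of ∂_2 are all 1, so H_1 ≅ Z^2.
  H_2: rank ker ∂_2 − rank ∂_3 = (14 − 13) − 0 = 1, and there is no ∂_3, so H_2 ≅ Z.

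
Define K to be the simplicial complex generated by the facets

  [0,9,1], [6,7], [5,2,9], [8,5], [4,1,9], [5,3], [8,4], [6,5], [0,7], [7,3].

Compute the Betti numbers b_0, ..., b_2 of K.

K has 10 vertices, 15 edges, 3 triangles.
rank ∂_0 = 0, rank ∂_1 = 9 ⇒ b_0 = 10 − 0 − 9 = 1; all invariant factors of ∂_1 are 1 so no torsion. So H_0 ≅ Z.
rank ∂_1 = 9, rank ∂_2 = 3 ⇒ b_1 = 15 − 9 − 3 = 3; all invariant factors of ∂_2 are 1 so no torsion. So H_1 ≅ Z^3.
rank ∂_2 = 3, rank ∂_3 = 0 ⇒ b_2 = 3 − 3 − 0 = 0. So H_2 ≅ 0.

b_0 = 1, b_1 = 3, b_2 = 0.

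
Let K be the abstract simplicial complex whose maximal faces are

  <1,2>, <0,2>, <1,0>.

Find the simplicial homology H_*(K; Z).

We work with the vertex ordering 0 < 1 < 2. The simplices of K, each written with vertices in increasing order, are:

  0-simplices (3): [0], [1], [2]
  1-simplices (3): [0,1], [0,2], [1,2]

Hence C_0 ≅ Z^3, C_1 ≅ Z^3.

∂_1: C_1 → C_0 maps an edge to its endpoints' difference, ∂[p,q] = q − p.
As a 3×3 matrix over Z this has rank 2, with invariant factors (1,1).

Now H_k = ker ∂_k / im ∂_{k+1}, so:

  H_0: rank C_0 − rank ∂_1 = 3 − 2 = 1, and the invariant factors of ∂_1 are all 1, so H_0 = Z.
  H_1: rank ker ∂_1 − rank ∂_2 = (3 − 2) − 0 = 1, and there is no ∂_2, so H_1 = Z.

H_0 ≅ Z,  H_1 ≅ Z.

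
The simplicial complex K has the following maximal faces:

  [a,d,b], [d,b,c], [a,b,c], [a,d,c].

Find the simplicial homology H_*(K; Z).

H_0 = Z,  H_1 = 0,  H_2 = Z.

Order the vertices as a < b < c < d. Listing each simplex with vertices in this order, K has dimension 2 with simplices:

  0-simplices (4): a, b, c, d
  1-simplices (6): ab, ac, ad, bc, bd, cd
  2-simplices (4): abc, abd, acd, bcd

so the chain groups are C_0 ≅ Z^4, C_1 ≅ Z^6, C_2 ≅ Z^4.

∂_1: C_1 → C_0 maps an edge to its endpoints' difference, ∂[p,q] = q − p.
This gives a 4×6 integer matrix of rank 3; reducing to Smith normal form yields diagonal entries (1,1,1).

The boundary map ∂_2: C_2 → C_1 maps a triangle to the signed sum of its edges. For instance
  ∂abd = bd − ad + ab,
  ∂bcd = cd − bd + bc.
The resulting 6×4 matrix has rank 3, and its Smith normal form has invariant factors (1,1,1).

Reading off H_k = ker ∂_k / im ∂_{k+1}:

  H_0: rank C_0 − rank ∂_1 = 4 − 3 = 1, and the invariant factors of ∂_1 are all 1, so H_0 = Z.
  H_1: rank ker ∂_1 − rank ∂_2 = (6 − 3) − 3 = 0, and the invariant factors of ∂_2 are all 1, so H_1 = 0.
  H_2: rank ker ∂_2 − rank ∂_3 = (4 − 3) − 0 = 1, and there is no ∂_3, so H_2 = Z.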